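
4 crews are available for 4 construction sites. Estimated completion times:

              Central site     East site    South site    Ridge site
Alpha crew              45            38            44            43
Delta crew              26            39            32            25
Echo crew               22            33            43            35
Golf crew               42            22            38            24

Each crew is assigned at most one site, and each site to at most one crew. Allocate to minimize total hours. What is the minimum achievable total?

Optimal: Alpha crew→South site (44 hours), Delta crew→Ridge site (25 hours), Echo crew→Central site (22 hours), Golf crew→East site (22 hours) — total 44+25+22+22 = 113 hours.
Row-greedy (each crew in turn takes its cheapest remaining site) gives 123 hours, worse by 10.
Next-best assignment: Alpha crew→East site, Delta crew→South site, Echo crew→Central site, Golf crew→Ridge site = 116 hours.

Minimum total: 113 hours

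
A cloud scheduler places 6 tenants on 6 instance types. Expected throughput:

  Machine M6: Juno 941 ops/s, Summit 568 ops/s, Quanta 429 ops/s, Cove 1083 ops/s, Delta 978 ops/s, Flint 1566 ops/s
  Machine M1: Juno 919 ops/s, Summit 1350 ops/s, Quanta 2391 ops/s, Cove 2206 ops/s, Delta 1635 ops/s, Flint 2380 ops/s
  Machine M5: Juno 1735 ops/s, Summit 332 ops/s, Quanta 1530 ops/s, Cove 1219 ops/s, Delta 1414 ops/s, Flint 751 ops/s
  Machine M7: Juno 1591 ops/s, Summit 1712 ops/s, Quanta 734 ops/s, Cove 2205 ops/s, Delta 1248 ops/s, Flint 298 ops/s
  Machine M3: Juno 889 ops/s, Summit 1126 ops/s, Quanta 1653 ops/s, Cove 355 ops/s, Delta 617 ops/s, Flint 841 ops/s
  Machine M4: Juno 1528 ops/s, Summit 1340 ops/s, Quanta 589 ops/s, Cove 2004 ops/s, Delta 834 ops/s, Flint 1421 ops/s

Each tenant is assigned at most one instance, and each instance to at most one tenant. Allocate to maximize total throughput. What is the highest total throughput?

Max total: 10462 ops/s

Treat this as an assignment problem: match each tenant to one instance.
Optimal: Juno→Machine M5 (1735 ops/s), Summit→Machine M7 (1712 ops/s), Quanta→Machine M3 (1653 ops/s), Cove→Machine M4 (2004 ops/s), Delta→Machine M6 (978 ops/s), Flint→Machine M1 (2380 ops/s) — total 1735+1712+1653+2004+978+2380 = 10462 ops/s.
Row-greedy (each tenant in turn takes its best remaining instance) gives 9661 ops/s, worse by 801.
Checked against all permutations: 10462 ops/s is optimal.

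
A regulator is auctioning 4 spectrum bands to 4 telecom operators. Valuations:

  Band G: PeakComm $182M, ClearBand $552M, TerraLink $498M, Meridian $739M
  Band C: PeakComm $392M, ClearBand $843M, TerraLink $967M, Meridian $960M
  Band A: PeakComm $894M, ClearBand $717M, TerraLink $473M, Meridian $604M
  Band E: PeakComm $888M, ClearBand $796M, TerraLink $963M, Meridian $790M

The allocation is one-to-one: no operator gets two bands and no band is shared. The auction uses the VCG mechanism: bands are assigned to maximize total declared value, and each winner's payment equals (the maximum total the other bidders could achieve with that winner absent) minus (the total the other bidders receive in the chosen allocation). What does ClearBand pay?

ClearBand pays $221M.

Efficient allocation: PeakComm→Band A ($894M), ClearBand→Band C ($843M), TerraLink→Band E ($963M), Meridian→Band G ($739M); total welfare W = $3439M.
ClearBand receives Band C at value $843M, so the others get W − 843 = $2596M.
Without ClearBand: best allocation of the remaining 3 bidders over all 4 bands is PeakComm→Band A ($894M), TerraLink→Band E ($963M), Meridian→Band C ($960M), total $2817M.
VCG payment = (others' best without ClearBand) − (others' welfare with ClearBand) = 2817 − 2596 = $221M.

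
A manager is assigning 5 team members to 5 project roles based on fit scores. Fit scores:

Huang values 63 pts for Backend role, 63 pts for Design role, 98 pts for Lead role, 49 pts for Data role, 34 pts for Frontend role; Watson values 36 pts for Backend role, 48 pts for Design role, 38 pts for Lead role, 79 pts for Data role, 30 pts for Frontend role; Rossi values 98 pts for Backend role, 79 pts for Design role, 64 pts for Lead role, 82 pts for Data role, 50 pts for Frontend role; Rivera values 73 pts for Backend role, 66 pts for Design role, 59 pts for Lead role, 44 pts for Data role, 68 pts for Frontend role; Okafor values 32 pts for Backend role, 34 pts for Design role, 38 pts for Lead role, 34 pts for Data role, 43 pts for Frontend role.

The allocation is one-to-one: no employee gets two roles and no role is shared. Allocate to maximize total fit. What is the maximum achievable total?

Treat this as an assignment problem: match each employee to one role.
Optimal: Huang→Lead role (98 pts), Watson→Data role (79 pts), Rossi→Backend role (98 pts), Rivera→Design role (66 pts), Okafor→Frontend role (43 pts) — total 98+79+98+66+43 = 384 pts.
Row-greedy (each employee in turn takes its best remaining role) gives 377 pts, worse by 7.
Swapping Rossi↔Watson (Rossi→Data role 82 pts, Watson→Backend role 36 pts) loses 59.
Checked against all permutations: 384 pts is optimal.

Max total: 384 pts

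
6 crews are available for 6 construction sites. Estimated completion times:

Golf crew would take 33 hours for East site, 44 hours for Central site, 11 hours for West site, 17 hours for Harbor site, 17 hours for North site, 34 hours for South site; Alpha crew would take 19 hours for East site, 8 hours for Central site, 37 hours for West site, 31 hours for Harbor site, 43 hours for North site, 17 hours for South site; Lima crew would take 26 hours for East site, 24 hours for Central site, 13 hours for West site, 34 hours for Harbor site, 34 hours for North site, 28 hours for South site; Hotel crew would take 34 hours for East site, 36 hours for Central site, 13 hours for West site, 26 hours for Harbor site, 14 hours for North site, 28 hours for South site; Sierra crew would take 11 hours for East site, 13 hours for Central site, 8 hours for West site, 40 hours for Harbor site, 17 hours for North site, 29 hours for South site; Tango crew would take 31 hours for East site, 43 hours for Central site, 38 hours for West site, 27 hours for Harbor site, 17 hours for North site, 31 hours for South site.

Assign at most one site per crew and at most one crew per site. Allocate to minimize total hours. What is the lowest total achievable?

Minimum total: 94 hours

Optimal: Golf crew→Harbor site (17 hours), Alpha crew→Central site (8 hours), Lima crew→West site (13 hours), Hotel crew→North site (14 hours), Sierra crew→East site (11 hours), Tango crew→South site (31 hours) — total 17+8+13+14+11+31 = 94 hours.
Column-greedy (each site in turn goes to its cheapest remaining crew) gives 101 hours, worse by 7.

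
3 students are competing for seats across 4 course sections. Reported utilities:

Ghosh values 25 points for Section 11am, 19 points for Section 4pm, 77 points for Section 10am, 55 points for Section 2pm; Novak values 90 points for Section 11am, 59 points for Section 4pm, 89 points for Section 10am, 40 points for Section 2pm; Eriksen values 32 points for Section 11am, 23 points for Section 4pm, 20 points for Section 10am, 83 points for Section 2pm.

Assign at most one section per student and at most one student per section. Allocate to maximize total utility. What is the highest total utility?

Max total: 250 points

Optimal: Ghosh→Section 10am (77 points), Novak→Section 11am (90 points), Eriksen→Section 2pm (83 points) — total 77+90+83 = 250 points.
Column-greedy (each section in turn goes to its best remaining student) gives 190 points, worse by 60.
Checked against all permutations: 250 points is optimal.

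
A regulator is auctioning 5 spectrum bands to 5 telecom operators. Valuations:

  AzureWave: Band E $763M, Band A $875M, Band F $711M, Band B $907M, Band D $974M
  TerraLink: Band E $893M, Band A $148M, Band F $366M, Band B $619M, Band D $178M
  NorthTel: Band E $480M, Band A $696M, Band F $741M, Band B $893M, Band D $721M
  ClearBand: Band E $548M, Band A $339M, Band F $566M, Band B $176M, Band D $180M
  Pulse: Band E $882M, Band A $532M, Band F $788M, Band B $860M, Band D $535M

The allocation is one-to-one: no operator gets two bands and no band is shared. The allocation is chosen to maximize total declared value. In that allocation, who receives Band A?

This is the linear assignment problem.
Optimal: AzureWave→Band D ($974M), TerraLink→Band E ($893M), NorthTel→Band A ($696M), ClearBand→Band F ($566M), Pulse→Band B ($860M) — total 974+893+696+566+860 = $3989M.
Next-best assignment: AzureWave→Band A, TerraLink→Band E, NorthTel→Band D, ClearBand→Band F, Pulse→Band B = $3915M.
Swapping AzureWave↔NorthTel (AzureWave→Band A $875M, NorthTel→Band D $721M) loses 74.
NorthTel's own top band is Band B ($893M), but forcing NorthTel→Band B and reassigning the rest optimally gives only $3887M — worse by 102.

NorthTel receives Band A.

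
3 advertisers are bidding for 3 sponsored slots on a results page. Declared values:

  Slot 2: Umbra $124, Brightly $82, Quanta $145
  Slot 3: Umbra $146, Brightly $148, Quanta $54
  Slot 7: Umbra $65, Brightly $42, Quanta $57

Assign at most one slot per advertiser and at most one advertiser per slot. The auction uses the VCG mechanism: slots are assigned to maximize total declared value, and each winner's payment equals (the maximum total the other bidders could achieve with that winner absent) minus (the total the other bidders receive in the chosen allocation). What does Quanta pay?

Efficient allocation: Umbra→Slot 7 ($65), Brightly→Slot 3 ($148), Quanta→Slot 2 ($145); total welfare W = $358.
Quanta receives Slot 2 at value $145, so the others get W − 145 = $213.
Without Quanta: best allocation of the remaining 2 bidders over all 3 slots is Umbra→Slot 2 ($124), Brightly→Slot 3 ($148), total $272.
VCG payment = (others' best without Quanta) − (others' welfare with Quanta) = 272 − 213 = $59.

Quanta pays $59.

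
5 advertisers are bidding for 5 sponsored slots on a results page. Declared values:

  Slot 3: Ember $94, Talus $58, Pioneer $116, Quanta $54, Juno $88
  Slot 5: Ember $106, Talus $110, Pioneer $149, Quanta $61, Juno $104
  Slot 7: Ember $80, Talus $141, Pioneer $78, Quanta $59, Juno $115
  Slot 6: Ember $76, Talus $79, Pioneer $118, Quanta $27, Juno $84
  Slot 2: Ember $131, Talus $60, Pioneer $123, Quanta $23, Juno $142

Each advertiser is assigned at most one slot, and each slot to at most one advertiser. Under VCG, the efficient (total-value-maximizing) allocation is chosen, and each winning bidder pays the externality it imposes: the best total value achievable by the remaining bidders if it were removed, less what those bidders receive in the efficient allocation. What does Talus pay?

Talus pays $28.

Efficient allocation: Ember→Slot 6 ($76), Talus→Slot 7 ($141), Pioneer→Slot 5 ($149), Quanta→Slot 3 ($54), Juno→Slot 2 ($142); total welfare W = $562.
Talus receives Slot 7 at value $141, so the others get W − 141 = $421.
Without Talus: best allocation of the remaining 4 bidders over all 5 slots is Ember→Slot 2 ($131), Pioneer→Slot 5 ($149), Quanta→Slot 3 ($54), Juno→Slot 7 ($115), total $449.
VCG payment = (others' best without Talus) − (others' welfare with Talus) = 449 − 421 = $28.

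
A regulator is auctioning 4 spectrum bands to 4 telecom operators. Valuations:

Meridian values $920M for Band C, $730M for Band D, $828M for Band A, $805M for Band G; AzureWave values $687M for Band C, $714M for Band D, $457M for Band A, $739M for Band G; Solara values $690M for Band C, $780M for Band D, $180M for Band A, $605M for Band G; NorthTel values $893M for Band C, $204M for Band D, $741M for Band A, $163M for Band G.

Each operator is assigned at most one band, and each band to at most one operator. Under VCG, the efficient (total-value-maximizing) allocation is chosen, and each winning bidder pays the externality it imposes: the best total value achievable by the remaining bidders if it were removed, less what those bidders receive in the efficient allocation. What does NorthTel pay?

Efficient allocation: Meridian→Band A ($828M), AzureWave→Band G ($739M), Solara→Band D ($780M), NorthTel→Band C ($893M); total welfare W = $3240M.
NorthTel receives Band C at value $893M, so the others get W − 893 = $2347M.
Without NorthTel: best allocation of the remaining 3 bidders over all 4 bands is Meridian→Band C ($920M), AzureWave→Band G ($739M), Solara→Band D ($780M), total $2439M.
VCG payment = (others' best without NorthTel) − (others' welfare with NorthTel) = 2439 − 2347 = $92M.

NorthTel pays $92M.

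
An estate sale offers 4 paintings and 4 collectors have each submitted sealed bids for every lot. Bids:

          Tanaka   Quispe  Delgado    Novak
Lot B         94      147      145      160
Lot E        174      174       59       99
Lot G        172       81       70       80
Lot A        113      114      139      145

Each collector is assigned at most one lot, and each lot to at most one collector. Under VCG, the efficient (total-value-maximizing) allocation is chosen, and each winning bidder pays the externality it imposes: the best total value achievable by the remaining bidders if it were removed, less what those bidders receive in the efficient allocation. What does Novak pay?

Efficient allocation: Tanaka→Lot G ($172), Quispe→Lot E ($174), Delgado→Lot A ($139), Novak→Lot B ($160); total welfare W = $645.
Novak receives Lot B at value $160, so the others get W − 160 = $485.
Without Novak: best allocation of the remaining 3 bidders over all 4 lots is Tanaka→Lot G ($172), Quispe→Lot E ($174), Delgado→Lot B ($145), total $491.
VCG payment = (others' best without Novak) − (others' welfare with Novak) = 491 − 485 = $6.

Novak pays $6.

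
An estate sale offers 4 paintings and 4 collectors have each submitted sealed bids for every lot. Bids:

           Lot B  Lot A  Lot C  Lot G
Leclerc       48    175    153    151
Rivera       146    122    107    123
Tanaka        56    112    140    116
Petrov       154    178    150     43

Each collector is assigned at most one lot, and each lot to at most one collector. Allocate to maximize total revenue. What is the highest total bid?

Maximum total: $615

Optimal: Leclerc→Lot G ($151), Rivera→Lot B ($146), Tanaka→Lot C ($140), Petrov→Lot A ($178) — total 151+146+140+178 = $615.
Next-best assignment: Leclerc→Lot C, Rivera→Lot B, Tanaka→Lot G, Petrov→Lot A = $593.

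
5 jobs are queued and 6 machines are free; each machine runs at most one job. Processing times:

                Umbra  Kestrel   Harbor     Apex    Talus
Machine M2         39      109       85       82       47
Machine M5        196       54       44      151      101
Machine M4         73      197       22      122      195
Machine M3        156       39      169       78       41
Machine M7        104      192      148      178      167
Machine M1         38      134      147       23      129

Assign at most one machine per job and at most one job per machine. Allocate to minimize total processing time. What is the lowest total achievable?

Min total: 179 min

Optimal: Umbra→Machine M2 (39 min), Kestrel→Machine M5 (54 min), Harbor→Machine M4 (22 min), Apex→Machine M1 (23 min), Talus→Machine M3 (41 min) — total 39+54+22+23+41 = 179 min.
Min-entry greedy (repeatedly take the single cheapest remaining cell) gives 224 min, worse by 45.
Swapping Kestrel↔Talus (Kestrel→Machine M3 39 min, Talus→Machine M5 101 min) adds 45.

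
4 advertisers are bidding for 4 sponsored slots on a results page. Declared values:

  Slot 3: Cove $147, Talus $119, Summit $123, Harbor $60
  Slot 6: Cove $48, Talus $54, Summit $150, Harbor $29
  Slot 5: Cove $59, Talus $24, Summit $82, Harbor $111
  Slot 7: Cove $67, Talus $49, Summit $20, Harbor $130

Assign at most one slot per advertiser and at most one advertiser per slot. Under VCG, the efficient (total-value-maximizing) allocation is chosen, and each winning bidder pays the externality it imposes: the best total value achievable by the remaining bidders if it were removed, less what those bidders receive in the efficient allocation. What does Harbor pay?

Efficient allocation: Cove→Slot 5 ($59), Talus→Slot 3 ($119), Summit→Slot 6 ($150), Harbor→Slot 7 ($130); total welfare W = $458.
Harbor receives Slot 7 at value $130, so the others get W − 130 = $328.
Without Harbor: best allocation of the remaining 3 bidders over all 4 slots is Cove→Slot 3 ($147), Talus→Slot 7 ($49), Summit→Slot 6 ($150), total $346.
VCG payment = (others' best without Harbor) − (others' welfare with Harbor) = 346 − 328 = $18.

Harbor pays $18.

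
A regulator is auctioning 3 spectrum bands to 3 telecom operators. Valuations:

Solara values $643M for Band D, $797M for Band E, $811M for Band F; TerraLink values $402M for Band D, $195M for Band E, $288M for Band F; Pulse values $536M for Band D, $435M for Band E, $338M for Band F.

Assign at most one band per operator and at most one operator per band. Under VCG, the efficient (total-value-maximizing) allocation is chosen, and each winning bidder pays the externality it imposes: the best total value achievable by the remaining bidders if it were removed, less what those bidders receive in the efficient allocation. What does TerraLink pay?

TerraLink pays $101M.

Efficient allocation: Solara→Band F ($811M), TerraLink→Band D ($402M), Pulse→Band E ($435M); total welfare W = $1648M.
TerraLink receives Band D at value $402M, so the others get W − 402 = $1246M.
Without TerraLink: best allocation of the remaining 2 bidders over all 3 bands is Solara→Band F ($811M), Pulse→Band D ($536M), total $1347M.
VCG payment = (others' best without TerraLink) − (others' welfare with TerraLink) = 1347 − 1246 = $101M.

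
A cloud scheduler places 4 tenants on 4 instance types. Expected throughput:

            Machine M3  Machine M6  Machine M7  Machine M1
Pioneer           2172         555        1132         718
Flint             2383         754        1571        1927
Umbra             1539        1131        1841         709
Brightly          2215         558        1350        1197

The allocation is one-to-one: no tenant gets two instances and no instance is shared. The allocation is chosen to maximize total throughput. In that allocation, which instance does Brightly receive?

Optimal: Pioneer→Machine M3 (2172 ops/s), Flint→Machine M1 (1927 ops/s), Umbra→Machine M6 (1131 ops/s), Brightly→Machine M7 (1350 ops/s) — total 2172+1927+1131+1350 = 6580 ops/s.
Next-best assignment: Pioneer→Machine M6, Flint→Machine M1, Umbra→Machine M7, Brightly→Machine M3 = 6538 ops/s.
Swapping Brightly↔Pioneer (Brightly→Machine M3 2215 ops/s, Pioneer→Machine M7 1132 ops/s) loses 175.
Brightly's own top instance is Machine M3 (2215 ops/s), but forcing Brightly→Machine M3 and reassigning the rest optimally gives only 6538 ops/s — worse by 42.

Brightly receives Machine M7.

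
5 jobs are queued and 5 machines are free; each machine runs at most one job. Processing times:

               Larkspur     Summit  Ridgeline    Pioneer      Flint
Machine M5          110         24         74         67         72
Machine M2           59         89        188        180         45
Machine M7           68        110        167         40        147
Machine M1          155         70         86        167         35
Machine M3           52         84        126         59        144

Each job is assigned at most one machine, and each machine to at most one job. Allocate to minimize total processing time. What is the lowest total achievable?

Min total: 247 min

Optimal: Larkspur→Machine M3 (52 min), Summit→Machine M5 (24 min), Ridgeline→Machine M1 (86 min), Pioneer→Machine M7 (40 min), Flint→Machine M2 (45 min) — total 52+24+86+40+45 = 247 min.
Min-entry greedy (repeatedly take the single cheapest remaining cell) gives 339 min, worse by 92.
Checked against all permutations: 247 min is optimal.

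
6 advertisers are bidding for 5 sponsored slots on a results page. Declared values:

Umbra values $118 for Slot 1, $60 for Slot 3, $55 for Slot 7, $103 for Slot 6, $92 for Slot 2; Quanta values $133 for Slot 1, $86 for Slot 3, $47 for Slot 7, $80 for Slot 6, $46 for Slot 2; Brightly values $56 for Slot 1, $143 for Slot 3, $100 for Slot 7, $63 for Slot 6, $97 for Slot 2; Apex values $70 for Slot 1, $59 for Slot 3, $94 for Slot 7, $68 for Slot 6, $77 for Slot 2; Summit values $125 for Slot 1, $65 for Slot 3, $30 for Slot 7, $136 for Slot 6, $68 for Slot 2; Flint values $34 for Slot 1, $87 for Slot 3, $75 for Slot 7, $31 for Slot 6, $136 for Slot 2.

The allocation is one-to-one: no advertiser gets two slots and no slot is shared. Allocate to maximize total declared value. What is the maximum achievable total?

This is a one-to-one assignment (maximum-weight bipartite matching).
Optimal: Quanta→Slot 1 ($133), Brightly→Slot 3 ($143), Apex→Slot 7 ($94), Summit→Slot 6 ($136), Flint→Slot 2 ($136) — total 133+143+94+136+136 = $642.
Row-greedy (each advertiser in turn takes its best remaining slot) gives $517, worse by 125.
Checked against all permutations: $642 is optimal.

Maximum total: $642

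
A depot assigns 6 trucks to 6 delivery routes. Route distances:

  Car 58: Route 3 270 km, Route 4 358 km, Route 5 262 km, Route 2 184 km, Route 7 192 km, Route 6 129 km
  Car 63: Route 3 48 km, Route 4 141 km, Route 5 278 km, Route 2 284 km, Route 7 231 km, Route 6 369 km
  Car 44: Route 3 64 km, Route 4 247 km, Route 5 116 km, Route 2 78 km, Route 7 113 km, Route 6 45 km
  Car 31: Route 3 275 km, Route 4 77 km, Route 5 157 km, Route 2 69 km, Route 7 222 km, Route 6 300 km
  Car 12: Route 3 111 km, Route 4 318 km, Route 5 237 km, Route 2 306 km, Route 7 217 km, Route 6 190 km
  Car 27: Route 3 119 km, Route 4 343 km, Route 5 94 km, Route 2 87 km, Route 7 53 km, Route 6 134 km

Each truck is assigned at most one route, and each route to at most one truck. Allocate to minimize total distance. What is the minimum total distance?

Optimal: Car 58→Route 6 (129 km), Car 63→Route 4 (141 km), Car 44→Route 5 (116 km), Car 31→Route 2 (69 km), Car 12→Route 3 (111 km), Car 27→Route 7 (53 km) — total 129+141+116+69+111+53 = 619 km.
Row-greedy (each truck in turn takes its cheapest remaining route) gives 643 km, worse by 24.
Next-best assignment: Car 58→Route 6, Car 63→Route 3, Car 44→Route 2, Car 31→Route 4, Car 12→Route 5, Car 27→Route 7 = 622 km.
No other one-to-one assignment undercuts 619 km.

Min total: 619 km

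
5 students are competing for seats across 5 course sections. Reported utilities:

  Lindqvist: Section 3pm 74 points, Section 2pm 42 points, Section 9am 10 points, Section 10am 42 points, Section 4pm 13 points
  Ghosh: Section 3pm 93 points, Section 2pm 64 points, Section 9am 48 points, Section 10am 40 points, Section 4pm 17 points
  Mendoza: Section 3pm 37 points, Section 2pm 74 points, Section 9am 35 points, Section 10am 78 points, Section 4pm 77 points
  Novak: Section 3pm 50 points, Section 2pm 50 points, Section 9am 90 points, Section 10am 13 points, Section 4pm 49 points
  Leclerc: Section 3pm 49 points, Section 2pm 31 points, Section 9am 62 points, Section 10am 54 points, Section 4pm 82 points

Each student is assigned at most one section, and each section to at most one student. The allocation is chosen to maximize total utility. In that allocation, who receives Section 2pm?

This is the linear assignment problem.
Optimal: Lindqvist→Section 3pm (74 points), Ghosh→Section 2pm (64 points), Mendoza→Section 10am (78 points), Novak→Section 9am (90 points), Leclerc→Section 4pm (82 points) — total 74+64+78+90+82 = 388 points.
Next-best assignment: Lindqvist→Section 2pm, Ghosh→Section 3pm, Mendoza→Section 10am, Novak→Section 9am, Leclerc→Section 4pm = 385 points.
Ghosh's own top section is Section 3pm (93 points), but forcing Ghosh→Section 3pm and reassigning the rest optimally gives only 385 points — worse by 3.

Ghosh receives Section 2pm.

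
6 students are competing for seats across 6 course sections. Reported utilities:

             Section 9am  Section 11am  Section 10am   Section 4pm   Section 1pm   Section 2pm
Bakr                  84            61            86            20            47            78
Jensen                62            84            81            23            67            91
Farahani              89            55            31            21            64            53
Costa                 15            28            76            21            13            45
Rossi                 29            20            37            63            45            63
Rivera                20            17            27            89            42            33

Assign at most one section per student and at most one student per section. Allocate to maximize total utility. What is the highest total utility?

This is the linear assignment problem.
Optimal: Bakr→Section 2pm (78 points), Jensen→Section 11am (84 points), Farahani→Section 9am (89 points), Costa→Section 10am (76 points), Rossi→Section 1pm (45 points), Rivera→Section 4pm (89 points) — total 78+84+89+76+45+89 = 461 points.
Max-entry greedy (repeatedly take the single best remaining cell) gives 428 points, worse by 33.
Next-best assignment: Bakr→Section 9am, Jensen→Section 11am, Farahani→Section 1pm, Costa→Section 10am, Rossi→Section 2pm, Rivera→Section 4pm = 460 points.
Every other assignment is strictly worse.

Maximum total: 461 points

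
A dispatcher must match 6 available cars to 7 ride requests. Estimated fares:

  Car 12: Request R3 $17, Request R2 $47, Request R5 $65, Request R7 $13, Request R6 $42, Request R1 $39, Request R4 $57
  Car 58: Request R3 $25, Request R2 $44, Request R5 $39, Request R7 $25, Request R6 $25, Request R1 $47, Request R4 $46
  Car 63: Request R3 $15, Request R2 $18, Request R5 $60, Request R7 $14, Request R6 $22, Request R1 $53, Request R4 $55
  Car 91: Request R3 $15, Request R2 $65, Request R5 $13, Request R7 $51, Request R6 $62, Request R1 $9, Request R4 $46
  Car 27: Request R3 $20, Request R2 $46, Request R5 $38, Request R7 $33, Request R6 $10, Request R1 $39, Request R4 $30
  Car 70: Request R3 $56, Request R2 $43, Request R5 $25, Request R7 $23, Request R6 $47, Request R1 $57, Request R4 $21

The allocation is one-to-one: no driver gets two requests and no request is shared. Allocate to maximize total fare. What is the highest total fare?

Max total: $331

This is a one-to-one assignment (maximum-weight bipartite matching).
Optimal: Car 12→Request R5 ($65), Car 58→Request R1 ($47), Car 63→Request R4 ($55), Car 91→Request R6 ($62), Car 27→Request R2 ($46), Car 70→Request R3 ($56) — total 65+47+55+62+46+56 = $331.
Max-entry greedy (repeatedly take the single best remaining cell) gives $300, worse by 31.
Next-best assignment: Car 12→Request R5, Car 58→Request R4, Car 63→Request R1, Car 91→Request R6, Car 27→Request R2, Car 70→Request R3 = $328.
Every other assignment is strictly worse.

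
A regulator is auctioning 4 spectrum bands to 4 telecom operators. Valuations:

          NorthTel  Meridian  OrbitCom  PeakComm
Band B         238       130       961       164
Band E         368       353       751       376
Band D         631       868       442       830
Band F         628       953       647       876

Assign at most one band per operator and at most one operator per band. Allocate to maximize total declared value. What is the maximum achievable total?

Maximum total: $3112M

Optimal: NorthTel→Band E ($368M), Meridian→Band F ($953M), OrbitCom→Band B ($961M), PeakComm→Band D ($830M) — total 368+953+961+830 = $3112M.
Column-greedy (each band in turn goes to its best remaining operator) gives $2833M, worse by 279.
Swapping PeakComm↔NorthTel (PeakComm→Band E $376M, NorthTel→Band D $631M) loses 191.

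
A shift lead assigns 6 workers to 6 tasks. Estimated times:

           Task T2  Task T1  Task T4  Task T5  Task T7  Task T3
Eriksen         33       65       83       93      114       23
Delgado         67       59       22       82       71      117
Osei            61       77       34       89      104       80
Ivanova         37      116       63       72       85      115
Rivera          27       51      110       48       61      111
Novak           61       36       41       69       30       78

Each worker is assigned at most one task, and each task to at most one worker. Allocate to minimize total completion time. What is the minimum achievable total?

Optimal: Eriksen→Task T3 (23 min), Delgado→Task T1 (59 min), Osei→Task T4 (34 min), Ivanova→Task T2 (37 min), Rivera→Task T5 (48 min), Novak→Task T7 (30 min) — total 23+59+34+37+48+30 = 231 min.
Column-greedy (each task in turn goes to its cheapest remaining worker) gives 284 min, worse by 53.
Swapping Delgado↔Osei (Delgado→Task T4 22 min, Osei→Task T1 77 min) adds 6.
No other one-to-one assignment undercuts 231 min.

Minimum total: 231 min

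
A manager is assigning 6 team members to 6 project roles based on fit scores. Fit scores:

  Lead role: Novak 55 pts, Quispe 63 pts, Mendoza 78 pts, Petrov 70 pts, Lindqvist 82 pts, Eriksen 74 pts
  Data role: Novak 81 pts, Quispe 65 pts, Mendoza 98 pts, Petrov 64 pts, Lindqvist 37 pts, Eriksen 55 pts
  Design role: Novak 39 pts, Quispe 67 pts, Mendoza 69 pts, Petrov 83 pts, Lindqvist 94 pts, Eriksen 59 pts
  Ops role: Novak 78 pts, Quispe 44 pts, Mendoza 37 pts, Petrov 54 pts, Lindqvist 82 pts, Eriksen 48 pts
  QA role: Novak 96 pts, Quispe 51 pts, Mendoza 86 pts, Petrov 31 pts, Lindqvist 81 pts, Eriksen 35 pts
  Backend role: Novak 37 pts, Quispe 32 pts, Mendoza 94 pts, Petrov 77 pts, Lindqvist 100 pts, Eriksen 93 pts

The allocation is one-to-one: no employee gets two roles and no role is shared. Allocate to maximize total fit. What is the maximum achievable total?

This is a one-to-one assignment (maximum-weight bipartite matching).
Optimal: Novak→QA role (96 pts), Quispe→Lead role (63 pts), Mendoza→Data role (98 pts), Petrov→Design role (83 pts), Lindqvist→Ops role (82 pts), Eriksen→Backend role (93 pts) — total 96+63+98+83+82+93 = 515 pts.
Row-greedy (each employee in turn takes its best remaining role) gives 468 pts, worse by 47.
Checked against all permutations: 515 pts is optimal.

Max total: 515 pts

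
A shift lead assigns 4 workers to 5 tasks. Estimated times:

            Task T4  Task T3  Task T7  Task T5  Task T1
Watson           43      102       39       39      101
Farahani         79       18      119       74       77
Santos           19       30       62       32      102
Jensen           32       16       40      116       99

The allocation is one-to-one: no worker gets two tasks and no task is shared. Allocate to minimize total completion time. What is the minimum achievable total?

Min total: 116 min

Optimal: Watson→Task T5 (39 min), Farahani→Task T3 (18 min), Santos→Task T4 (19 min), Jensen→Task T7 (40 min) — total 39+18+19+40 = 116 min.
Next-best assignment: Watson→Task T7, Farahani→Task T3, Santos→Task T5, Jensen→Task T4 = 121 min.
Swapping Jensen↔Santos (Jensen→Task T4 32 min, Santos→Task T7 62 min) adds 35.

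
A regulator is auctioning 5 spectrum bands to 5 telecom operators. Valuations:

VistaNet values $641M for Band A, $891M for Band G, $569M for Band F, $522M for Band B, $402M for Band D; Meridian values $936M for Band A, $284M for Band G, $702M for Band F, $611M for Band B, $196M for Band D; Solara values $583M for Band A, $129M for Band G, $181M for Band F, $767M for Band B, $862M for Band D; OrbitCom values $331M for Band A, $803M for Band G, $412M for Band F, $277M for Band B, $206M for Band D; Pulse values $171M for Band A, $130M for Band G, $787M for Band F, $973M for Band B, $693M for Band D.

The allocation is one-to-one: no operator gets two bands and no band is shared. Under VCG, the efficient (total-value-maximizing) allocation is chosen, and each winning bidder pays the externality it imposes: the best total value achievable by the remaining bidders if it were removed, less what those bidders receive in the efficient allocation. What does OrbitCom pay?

OrbitCom pays $322M.

Efficient allocation: VistaNet→Band F ($569M), Meridian→Band A ($936M), Solara→Band D ($862M), OrbitCom→Band G ($803M), Pulse→Band B ($973M); total welfare W = $4143M.
OrbitCom receives Band G at value $803M, so the others get W − 803 = $3340M.
Without OrbitCom: best allocation of the remaining 4 bidders over all 5 bands is VistaNet→Band G ($891M), Meridian→Band A ($936M), Solara→Band D ($862M), Pulse→Band B ($973M), total $3662M.
VCG payment = (others' best without OrbitCom) − (others' welfare with OrbitCom) = 3662 − 3340 = $322M.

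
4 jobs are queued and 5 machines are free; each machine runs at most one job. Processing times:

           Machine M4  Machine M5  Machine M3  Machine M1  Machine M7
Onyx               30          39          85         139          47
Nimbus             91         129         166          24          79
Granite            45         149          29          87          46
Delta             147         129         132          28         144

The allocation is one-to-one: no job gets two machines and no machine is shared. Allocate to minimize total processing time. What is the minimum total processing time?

This is the linear assignment problem.
Optimal: Onyx→Machine M4 (30 min), Nimbus→Machine M7 (79 min), Granite→Machine M3 (29 min), Delta→Machine M1 (28 min) — total 30+79+29+28 = 166 min.
Column-greedy (each machine in turn goes to its cheapest remaining job) gives 216 min, worse by 50.

Min total: 166 min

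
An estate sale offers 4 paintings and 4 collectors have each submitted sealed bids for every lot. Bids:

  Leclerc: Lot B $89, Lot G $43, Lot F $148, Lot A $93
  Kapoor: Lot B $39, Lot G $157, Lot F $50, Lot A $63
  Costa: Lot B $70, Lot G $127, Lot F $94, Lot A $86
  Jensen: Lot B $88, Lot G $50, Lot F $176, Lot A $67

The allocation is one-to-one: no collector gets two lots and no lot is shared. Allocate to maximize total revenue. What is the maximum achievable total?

Maximum total: $508

This is a one-to-one assignment (maximum-weight bipartite matching).
Optimal: Leclerc→Lot B ($89), Kapoor→Lot G ($157), Costa→Lot A ($86), Jensen→Lot F ($176) — total 89+157+86+176 = $508.
Row-greedy (each collector in turn takes its best remaining lot) gives $479, worse by 29.
Next-best assignment: Leclerc→Lot A, Kapoor→Lot G, Costa→Lot B, Jensen→Lot F = $496.
No other one-to-one assignment exceeds $508.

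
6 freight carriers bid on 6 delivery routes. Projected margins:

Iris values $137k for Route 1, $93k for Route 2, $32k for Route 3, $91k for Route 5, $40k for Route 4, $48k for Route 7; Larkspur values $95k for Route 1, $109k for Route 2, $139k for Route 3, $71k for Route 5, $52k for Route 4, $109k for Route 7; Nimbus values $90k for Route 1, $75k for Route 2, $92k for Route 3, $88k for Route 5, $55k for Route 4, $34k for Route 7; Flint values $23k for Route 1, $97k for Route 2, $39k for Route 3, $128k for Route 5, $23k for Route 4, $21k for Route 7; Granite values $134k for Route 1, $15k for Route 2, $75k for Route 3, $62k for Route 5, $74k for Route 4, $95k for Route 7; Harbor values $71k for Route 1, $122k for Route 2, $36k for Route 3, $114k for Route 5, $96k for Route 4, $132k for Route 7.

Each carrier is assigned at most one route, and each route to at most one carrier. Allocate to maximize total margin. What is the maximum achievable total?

Max total: $685k

Treat this as an assignment problem: match each carrier to one route.
Optimal: Iris→Route 1 ($137k), Larkspur→Route 3 ($139k), Nimbus→Route 2 ($75k), Flint→Route 5 ($128k), Granite→Route 4 ($74k), Harbor→Route 7 ($132k) — total 137+139+75+128+74+132 = $685k.
Row-greedy (each carrier in turn takes its best remaining route) gives $652k, worse by 33.
Next-best assignment: Iris→Route 2, Larkspur→Route 3, Nimbus→Route 4, Flint→Route 5, Granite→Route 1, Harbor→Route 7 = $681k.
Swapping Iris↔Harbor (Iris→Route 7 $48k, Harbor→Route 1 $71k) loses 150.
No other one-to-one assignment exceeds $685k.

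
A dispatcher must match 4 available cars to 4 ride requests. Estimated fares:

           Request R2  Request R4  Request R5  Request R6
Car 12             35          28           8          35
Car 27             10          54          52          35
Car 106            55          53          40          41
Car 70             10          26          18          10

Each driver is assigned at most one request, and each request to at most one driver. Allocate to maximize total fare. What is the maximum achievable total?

Maximum total: $168

Treat this as an assignment problem: match each driver to one request.
Optimal: Car 12→Request R6 ($35), Car 27→Request R5 ($52), Car 106→Request R2 ($55), Car 70→Request R4 ($26) — total 35+52+55+26 = $168.
Row-greedy (each driver in turn takes its best remaining request) gives $148, worse by 20.
Swapping Car 70↔Car 27 (Car 70→Request R5 $18, Car 27→Request R4 $54) loses 6.
No other one-to-one assignment exceeds $168.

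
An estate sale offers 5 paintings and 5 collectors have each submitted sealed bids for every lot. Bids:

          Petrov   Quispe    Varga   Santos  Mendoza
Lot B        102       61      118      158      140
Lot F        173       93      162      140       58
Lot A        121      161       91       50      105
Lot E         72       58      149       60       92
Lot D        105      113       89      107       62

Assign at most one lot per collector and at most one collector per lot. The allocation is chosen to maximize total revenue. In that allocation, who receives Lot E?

Varga receives Lot E.

Optimal: Petrov→Lot F ($173), Quispe→Lot A ($161), Varga→Lot E ($149), Santos→Lot D ($107), Mendoza→Lot B ($140) — total 173+161+149+107+140 = $730.
Row-greedy (each collector in turn takes its best remaining lot) gives $703, worse by 27.
Swapping Varga↔Santos (Varga→Lot D $89, Santos→Lot E $60) loses 107.
Every other assignment is strictly worse.
Varga's own top lot is Lot F ($162), but forcing Varga→Lot F and reassigning the rest optimally gives only $678 — worse by 52.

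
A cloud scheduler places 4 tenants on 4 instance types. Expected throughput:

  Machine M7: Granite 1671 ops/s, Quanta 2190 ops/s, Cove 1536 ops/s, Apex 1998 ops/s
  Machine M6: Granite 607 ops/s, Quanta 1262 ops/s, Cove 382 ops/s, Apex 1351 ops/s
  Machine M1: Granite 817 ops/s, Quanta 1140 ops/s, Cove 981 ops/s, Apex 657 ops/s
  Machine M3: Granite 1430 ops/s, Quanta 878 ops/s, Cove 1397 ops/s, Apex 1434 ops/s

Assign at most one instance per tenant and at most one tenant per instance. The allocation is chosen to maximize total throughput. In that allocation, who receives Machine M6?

Apex receives Machine M6.

Optimal: Granite→Machine M3 (1430 ops/s), Quanta→Machine M7 (2190 ops/s), Cove→Machine M1 (981 ops/s), Apex→Machine M6 (1351 ops/s) — total 1430+2190+981+1351 = 5952 ops/s.
Max-entry greedy (repeatedly take the single best remaining cell) gives 5212 ops/s, worse by 740.
Every other assignment is strictly worse.
Apex's own top instance is Machine M7 (1998 ops/s), but forcing Apex→Machine M7 and reassigning the rest optimally gives only 5671 ops/s — worse by 281.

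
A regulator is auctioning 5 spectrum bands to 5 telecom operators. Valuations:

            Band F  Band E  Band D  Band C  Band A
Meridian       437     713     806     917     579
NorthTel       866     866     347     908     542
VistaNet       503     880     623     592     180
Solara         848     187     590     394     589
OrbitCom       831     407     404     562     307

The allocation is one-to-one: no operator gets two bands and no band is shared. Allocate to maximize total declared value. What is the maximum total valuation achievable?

Max total: $4014M

This is a one-to-one assignment (maximum-weight bipartite matching).
Optimal: Meridian→Band D ($806M), NorthTel→Band C ($908M), VistaNet→Band E ($880M), Solara→Band A ($589M), OrbitCom→Band F ($831M) — total 806+908+880+589+831 = $4014M.
Max-entry greedy (repeatedly take the single best remaining cell) gives $3560M, worse by 454.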